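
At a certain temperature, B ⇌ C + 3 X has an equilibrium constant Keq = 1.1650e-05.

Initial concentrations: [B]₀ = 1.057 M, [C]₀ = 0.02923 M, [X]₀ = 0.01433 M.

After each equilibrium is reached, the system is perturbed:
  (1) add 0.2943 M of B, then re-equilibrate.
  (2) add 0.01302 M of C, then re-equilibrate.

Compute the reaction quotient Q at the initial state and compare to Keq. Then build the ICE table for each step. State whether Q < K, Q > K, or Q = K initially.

Q₀ = 8.1375e-08; Q < K (proceeds forward)

Q₀ = 8.1375e-08 vs Keq = 1.1650e-05 ⇒ Q<K, forward
Step 1:
                    B           C           X
  init          1.057     0.02923     0.01433
  Δ          -0.01662     0.01662     0.04985
  eq             1.04     0.04585     0.06418
  solve Keq expr → x = 0.01662; check Q = 1.1650e-05
Then add 0.2943 M of B.
Step 2:
                    B           C           X
  init          1.335     0.04585     0.06418
  Δ         -0.001582    0.001582    0.004745
  eq            1.333     0.04743     0.06893
  solve Keq expr → x = 0.001582; check Q = 1.1650e-05
Then add 0.01302 M of C.
Step 3:
                    B           C           X
  init          1.333     0.06045     0.06893
  Δ          0.001587   -0.001587   -0.004762
  eq            1.335     0.05886     0.06416
  solve Keq expr → x = -0.001587; check Q = 1.1650e-05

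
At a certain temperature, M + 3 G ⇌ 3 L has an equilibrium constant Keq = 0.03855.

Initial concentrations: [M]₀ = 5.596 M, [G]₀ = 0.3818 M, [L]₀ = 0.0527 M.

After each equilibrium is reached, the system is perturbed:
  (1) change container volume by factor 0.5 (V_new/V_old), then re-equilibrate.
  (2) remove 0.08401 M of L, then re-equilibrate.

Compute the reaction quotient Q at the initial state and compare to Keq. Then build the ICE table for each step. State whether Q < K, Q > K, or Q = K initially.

Q₀ = 4.6994e-04 vs Keq = 0.03855 ⇒ Q<K, forward
Step 1:
                    M           G           L
  I             5.596      0.3818      0.0527
  C          -0.03666       -0.11        0.11
  E             5.559      0.2718      0.1627
  solve Keq expr → x = 0.03666; check Q = 0.03855
Then change container volume by factor 0.5 (V_new/V_old).
Step 2:
                    M           G           L
  I             11.12      0.5437      0.3253
  C          -0.01604    -0.04811     0.04811
  E              11.1      0.4955      0.3735
  solve Keq expr → x = 0.01604; check Q = 0.03855
Then remove 0.08401 M of L.
Step 3:
                    M           G           L
  I              11.1      0.4955      0.2894
  C          -0.01594    -0.04781     0.04781
  E             11.09      0.4477      0.3373
  solve Keq expr → x = 0.01594; check Q = 0.03855

Q₀ = 4.6994e-04; Q < K (proceeds forward)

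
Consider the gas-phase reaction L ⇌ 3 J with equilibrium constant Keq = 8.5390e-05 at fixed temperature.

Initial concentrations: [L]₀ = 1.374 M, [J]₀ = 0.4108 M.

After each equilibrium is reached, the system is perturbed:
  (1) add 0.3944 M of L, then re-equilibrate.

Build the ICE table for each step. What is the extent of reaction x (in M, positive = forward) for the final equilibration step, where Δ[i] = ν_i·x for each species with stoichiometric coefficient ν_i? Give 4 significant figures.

x = 0.001358 M

Q₀ = 0.05046 vs Keq = 8.5390e-05 ⇒ Q>K, reverse
Step 1:
                   L          J
  init         1.374     0.4108
  Δ           0.1202    -0.3605
  eq           1.494    0.05034
  solve Keq expr → x = -0.1202; check Q = 8.5390e-05
Then add 0.3944 M of L.
Step 2:
                   L          J
  init         1.889    0.05034
  Δ        -0.001358   0.004075
  eq           1.887    0.05442
  solve Keq expr → x = 0.001358; check Q = 8.5390e-05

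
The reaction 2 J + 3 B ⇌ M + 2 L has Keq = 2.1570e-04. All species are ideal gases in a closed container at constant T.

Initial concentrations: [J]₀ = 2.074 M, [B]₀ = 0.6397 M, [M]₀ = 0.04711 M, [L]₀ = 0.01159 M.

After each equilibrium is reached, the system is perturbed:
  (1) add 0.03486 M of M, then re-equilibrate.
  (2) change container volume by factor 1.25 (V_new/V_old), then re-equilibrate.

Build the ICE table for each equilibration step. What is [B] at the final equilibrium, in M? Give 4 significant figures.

[B]_eq = 0.4817 M

Q₀ = 5.6200e-06 vs Keq = 2.1570e-04 ⇒ Q<K, forward
Step 1:
                    J           B           M           L
  Initial       2.074      0.6397     0.04711     0.01159
  Change     -0.03951    -0.05926     0.01975     0.03951
  Equil         2.034      0.5804     0.06686      0.0511
  solve Keq expr → x = 0.01975; check Q = 2.1570e-04
Then add 0.03486 M of M.
Step 2:
                    J           B           M           L
  Initial       2.034      0.5804      0.1017      0.0511
  Change     0.007494     0.01124   -0.003747   -0.007494
  Equil         2.042      0.5917     0.09798     0.04361
  solve Keq expr → x = -0.003747; check Q = 2.1570e-04
Then change container volume by factor 1.25 (V_new/V_old).
Step 3:
                    J           B           M           L
  Initial       1.634      0.4733     0.07838     0.03488
  Change     0.005604    0.008406   -0.002802   -0.005604
  Equil         1.639      0.4817     0.07558     0.02928
  solve Keq expr → x = -0.002802; check Q = 2.1570e-04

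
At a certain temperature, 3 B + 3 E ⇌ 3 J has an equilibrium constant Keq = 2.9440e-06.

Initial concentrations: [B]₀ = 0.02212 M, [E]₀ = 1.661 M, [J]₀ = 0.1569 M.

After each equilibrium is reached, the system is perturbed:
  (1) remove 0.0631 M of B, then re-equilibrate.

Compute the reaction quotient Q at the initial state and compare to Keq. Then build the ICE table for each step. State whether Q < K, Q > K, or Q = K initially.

Q₀ = 77.88 vs Keq = 2.9440e-06 ⇒ Q>K, reverse
Step 1:
                   B          E          J
  init       0.02212      1.661     0.1569
  Δ           0.1524     0.1524    -0.1524
  eq          0.1745      1.813   0.004535
  solve Keq expr → x = -0.05079; check Q = 2.9440e-06
Then remove 0.0631 M of B.
Step 2:
                   B          E          J
  init        0.1114      1.813   0.004535
  Δ         0.001596   0.001596  -0.001596
  eq           0.113      1.815   0.002939
  solve Keq expr → x = -5.3196e-04; check Q = 2.9440e-06

Q₀ = 77.88; Q > K (proceeds reverse)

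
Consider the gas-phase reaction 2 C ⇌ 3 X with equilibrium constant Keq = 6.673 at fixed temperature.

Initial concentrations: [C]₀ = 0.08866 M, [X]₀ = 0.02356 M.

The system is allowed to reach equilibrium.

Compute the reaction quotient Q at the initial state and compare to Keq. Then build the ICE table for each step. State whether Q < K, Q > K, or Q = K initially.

Q₀ = 0.001664; Q < K (proceeds forward)

Q₀ = 0.001664 vs Keq = 6.673 ⇒ Q<K, forward
Step 1:
                    C           X
  I           0.08866     0.02356
  C          -0.07062      0.1059
  E           0.01804      0.1295
  solve Keq expr → x = 0.03531; check Q = 6.673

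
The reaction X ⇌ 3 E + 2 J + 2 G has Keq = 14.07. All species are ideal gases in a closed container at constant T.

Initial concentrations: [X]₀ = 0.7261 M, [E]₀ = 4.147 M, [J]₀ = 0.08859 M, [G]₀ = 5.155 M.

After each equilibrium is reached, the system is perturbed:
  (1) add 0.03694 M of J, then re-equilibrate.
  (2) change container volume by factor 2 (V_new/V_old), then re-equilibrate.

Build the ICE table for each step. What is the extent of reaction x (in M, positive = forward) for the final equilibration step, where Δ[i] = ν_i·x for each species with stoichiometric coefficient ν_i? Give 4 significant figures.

Q₀ = 20.48 vs Keq = 14.07 ⇒ Q>K, reverse
Step 1:
                  X         E         J         G
  Initial    0.7261     4.147   0.08859     5.155
  Change   0.007023  -0.02107  -0.01405  -0.01405
  Equil      0.7331     4.126   0.07454     5.141
  solve Keq expr → x = -0.007023; check Q = 14.07
Then add 0.03694 M of J.
Step 2:
                  X         E         J         G
  Initial    0.7331     4.126    0.1115     5.141
  Change    0.01707  -0.05121  -0.03414  -0.03414
  Equil      0.7502     4.075   0.07735     5.107
  solve Keq expr → x = -0.01707; check Q = 14.07
Then change container volume by factor 2 (V_new/V_old).
Step 3:
                  X         E         J         G
  Initial    0.3751     2.037   0.03867     2.553
  Change   -0.08672    0.2602    0.1734    0.1734
  Equil      0.2884     2.298    0.2121     2.727
  solve Keq expr → x = 0.08672; check Q = 14.07

x = 0.08672 M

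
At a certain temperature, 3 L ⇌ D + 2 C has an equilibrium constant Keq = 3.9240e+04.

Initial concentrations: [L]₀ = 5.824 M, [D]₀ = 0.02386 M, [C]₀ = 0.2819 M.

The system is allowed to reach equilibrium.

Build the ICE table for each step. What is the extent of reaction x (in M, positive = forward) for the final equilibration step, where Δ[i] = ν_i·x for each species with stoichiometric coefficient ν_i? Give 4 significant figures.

x = 1.91 M

Q₀ = 9.5983e-06 vs Keq = 3.9240e+04 ⇒ Q<K, forward
Step 1:
                    L           D           C
  Initial       5.824     0.02386      0.2819
  Change        -5.73        1.91        3.82
  Equil       0.09395       1.934       4.102
  solve Keq expr → x = 1.91; check Q = 3.9240e+04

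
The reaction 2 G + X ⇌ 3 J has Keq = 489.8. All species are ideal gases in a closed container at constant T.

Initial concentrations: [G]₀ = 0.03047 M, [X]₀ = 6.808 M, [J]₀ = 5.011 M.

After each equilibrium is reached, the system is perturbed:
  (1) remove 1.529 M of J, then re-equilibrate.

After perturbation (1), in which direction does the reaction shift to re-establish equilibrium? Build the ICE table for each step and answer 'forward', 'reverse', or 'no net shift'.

Q₀ = 1.9907e+04 vs Keq = 489.8 ⇒ Q>K, reverse
Step 1:
                   G          X          J
  Initial    0.03047      6.808      5.011
  Change      0.1499    0.07493    -0.2248
  Equil       0.1803      6.883      4.786
  solve Keq expr → x = -0.07493; check Q = 489.8
Then remove 1.529 M of J.
Step 2:
                   G          X          J
  Initial     0.1803      6.883      3.257
  Change    -0.07362   -0.03681     0.1104
  Equil       0.1067      6.846      3.368
  solve Keq expr → x = 0.03681; check Q = 489.8

Direction: forward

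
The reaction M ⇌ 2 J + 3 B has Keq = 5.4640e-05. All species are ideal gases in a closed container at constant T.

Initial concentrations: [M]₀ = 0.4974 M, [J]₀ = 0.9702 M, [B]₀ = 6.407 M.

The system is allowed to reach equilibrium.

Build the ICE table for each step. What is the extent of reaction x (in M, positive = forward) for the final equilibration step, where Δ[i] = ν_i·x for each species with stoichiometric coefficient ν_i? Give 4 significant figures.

x = -0.4848 M

Q₀ = 497.7 vs Keq = 5.4640e-05 ⇒ Q>K, reverse
Step 1:
                  M         J         B
  init       0.4974    0.9702     6.407
  Δ          0.4848   -0.9695    -1.454
  eq         0.9822 6.6464e-04     4.953
  solve Keq expr → x = -0.4848; check Q = 5.4640e-05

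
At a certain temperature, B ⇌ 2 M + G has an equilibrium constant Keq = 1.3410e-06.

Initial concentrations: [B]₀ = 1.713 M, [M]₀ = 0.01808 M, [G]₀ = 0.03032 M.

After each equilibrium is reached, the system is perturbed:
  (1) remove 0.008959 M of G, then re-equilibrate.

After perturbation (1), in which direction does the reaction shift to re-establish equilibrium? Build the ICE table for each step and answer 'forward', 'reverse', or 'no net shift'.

Q₀ = 5.7859e-06 vs Keq = 1.3410e-06 ⇒ Q>K, reverse
Step 1:
                  B         M         G
  Initial     1.713   0.01808   0.03032
  Change   0.004333 -0.008666 -0.004333
  Equil       1.717  0.009414   0.02599
  solve Keq expr → x = -0.004333; check Q = 1.3410e-06
Then remove 0.008959 M of G.
Step 2:
                  B         M         G
  Initial     1.717  0.009414   0.01703
  Change  -9.5049e-04  0.001901 9.5049e-04
  Equil       1.716   0.01131   0.01798
  solve Keq expr → x = 9.5049e-04; check Q = 1.3410e-06

Direction: forward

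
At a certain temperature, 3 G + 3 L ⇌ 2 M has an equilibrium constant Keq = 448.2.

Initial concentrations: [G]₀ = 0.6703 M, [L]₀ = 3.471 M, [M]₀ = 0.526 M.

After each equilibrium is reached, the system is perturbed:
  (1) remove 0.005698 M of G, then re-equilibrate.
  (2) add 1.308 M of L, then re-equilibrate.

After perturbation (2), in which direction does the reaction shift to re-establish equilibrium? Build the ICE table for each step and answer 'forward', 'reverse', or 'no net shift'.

Q₀ = 0.02197 vs Keq = 448.2 ⇒ Q<K, forward
Step 1:
                    G           L           M
  Initial      0.6703       3.471       0.526
  Change      -0.6261     -0.6261      0.4174
  Equil       0.04418       2.845      0.9434
  solve Keq expr → x = 0.2087; check Q = 448.2
Then remove 0.005698 M of G.
Step 2:
                    G           L           M
  Initial     0.03848       2.845      0.9434
  Change     0.005498    0.005498   -0.003666
  Equil       0.04398        2.85      0.9397
  solve Keq expr → x = -0.001833; check Q = 448.2
Then add 1.308 M of L.
Step 3:
                    G           L           M
  Initial     0.04398       4.158      0.9397
  Change     -0.01354    -0.01354    0.009028
  Equil       0.03044       4.145      0.9488
  solve Keq expr → x = 0.004514; check Q = 448.2

Direction: forward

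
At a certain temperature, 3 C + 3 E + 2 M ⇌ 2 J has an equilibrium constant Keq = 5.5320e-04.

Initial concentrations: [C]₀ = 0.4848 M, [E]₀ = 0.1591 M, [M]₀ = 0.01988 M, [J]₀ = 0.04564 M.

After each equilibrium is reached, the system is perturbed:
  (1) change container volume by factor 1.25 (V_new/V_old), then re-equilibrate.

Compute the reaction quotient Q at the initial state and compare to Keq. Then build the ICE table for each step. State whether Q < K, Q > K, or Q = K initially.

Q₀ = 1.1486e+04 vs Keq = 5.5320e-04 ⇒ Q>K, reverse
Step 1:
                    C           E           M           J
  I            0.4848      0.1591     0.01988     0.04564
  C           0.06836     0.06836     0.04557    -0.04557
  E            0.5532      0.2275     0.06545  6.8704e-05
  solve Keq expr → x = -0.02279; check Q = 5.5320e-04
Then change container volume by factor 1.25 (V_new/V_old).
Step 2:
                    C           E           M           J
  I            0.4425       0.182     0.05236  5.4963e-05
  C        4.0192e-05  4.0192e-05  2.6794e-05 -2.6794e-05
  E            0.4426       0.182     0.05239  2.8169e-05
  solve Keq expr → x = -1.3397e-05; check Q = 5.5320e-04

Q₀ = 1.1486e+04; Q > K (proceeds reverse)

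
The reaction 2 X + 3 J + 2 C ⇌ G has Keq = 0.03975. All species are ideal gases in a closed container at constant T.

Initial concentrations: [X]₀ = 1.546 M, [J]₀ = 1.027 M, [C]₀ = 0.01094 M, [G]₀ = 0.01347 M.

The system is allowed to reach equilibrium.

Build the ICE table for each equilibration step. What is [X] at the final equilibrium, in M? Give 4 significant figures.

[X]_eq = 1.573 M

Q₀ = 43.47 vs Keq = 0.03975 ⇒ Q>K, reverse
Step 1:
                    X           J           C           G
  init          1.546       1.027     0.01094     0.01347
  Δ            0.0266     0.03991      0.0266     -0.0133
  eq            1.573       1.067     0.03754  1.6828e-04
  solve Keq expr → x = -0.0133; check Q = 0.03975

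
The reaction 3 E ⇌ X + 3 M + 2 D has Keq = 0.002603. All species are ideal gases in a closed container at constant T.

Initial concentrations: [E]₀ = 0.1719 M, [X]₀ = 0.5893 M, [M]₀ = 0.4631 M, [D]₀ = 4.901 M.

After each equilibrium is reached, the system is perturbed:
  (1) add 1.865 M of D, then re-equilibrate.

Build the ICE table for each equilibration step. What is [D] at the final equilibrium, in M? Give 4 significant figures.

[D]_eq = 6.478 M

Q₀ = 276.8 vs Keq = 0.002603 ⇒ Q>K, reverse
Step 1:
                    E           X           M           D
  I            0.1719      0.5893      0.4631       4.901
  C            0.4244     -0.1415     -0.4244      -0.283
  E            0.5963      0.4478     0.03866       4.618
  solve Keq expr → x = -0.1415; check Q = 0.002603
Then add 1.865 M of D.
Step 2:
                    E           X           M           D
  I            0.5963      0.4478     0.03866       6.483
  C          0.007371   -0.002457   -0.007371   -0.004914
  E            0.6037      0.4454     0.03129       6.478
  solve Keq expr → x = -0.002457; check Q = 0.002603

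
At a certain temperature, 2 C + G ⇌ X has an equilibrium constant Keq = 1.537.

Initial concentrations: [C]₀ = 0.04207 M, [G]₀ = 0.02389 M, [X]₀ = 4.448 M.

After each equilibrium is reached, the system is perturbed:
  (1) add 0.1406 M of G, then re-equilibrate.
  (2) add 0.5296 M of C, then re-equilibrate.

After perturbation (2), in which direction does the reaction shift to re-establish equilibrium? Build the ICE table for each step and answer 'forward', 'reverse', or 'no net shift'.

Q₀ = 1.0520e+05 vs Keq = 1.537 ⇒ Q>K, reverse
Step 1:
                   C          G          X
  I          0.04207    0.02389      4.448
  C            1.634      0.817     -0.817
  E            1.676     0.8409      3.631
  solve Keq expr → x = -0.817; check Q = 1.537
Then add 0.1406 M of G.
Step 2:
                   C          G          X
  I            1.676     0.9815      3.631
  C          -0.0822    -0.0411     0.0411
  E            1.594     0.9404      3.672
  solve Keq expr → x = 0.0411; check Q = 1.537
Then add 0.5296 M of C.
Step 3:
                   C          G          X
  I            2.124     0.9404      3.672
  C          -0.3295    -0.1648     0.1648
  E            1.794     0.7756      3.837
  solve Keq expr → x = 0.1648; check Q = 1.537

Direction: forward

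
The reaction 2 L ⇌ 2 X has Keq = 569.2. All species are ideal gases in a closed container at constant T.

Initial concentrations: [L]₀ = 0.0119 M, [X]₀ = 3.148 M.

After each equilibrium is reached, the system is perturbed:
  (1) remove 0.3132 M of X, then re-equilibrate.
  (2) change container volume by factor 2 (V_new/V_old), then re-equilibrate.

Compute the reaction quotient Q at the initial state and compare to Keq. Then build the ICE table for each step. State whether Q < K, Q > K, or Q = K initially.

Q₀ = 6.9980e+04; Q > K (proceeds reverse)

Q₀ = 6.9980e+04 vs Keq = 569.2 ⇒ Q>K, reverse
Step 1:
                    L           X
  init         0.0119       3.148
  Δ            0.1152     -0.1152
  eq           0.1271       3.033
  solve Keq expr → x = -0.05761; check Q = 569.2
Then remove 0.3132 M of X.
Step 2:
                    L           X
  init         0.1271        2.72
  Δ           -0.0126      0.0126
  eq           0.1145       2.732
  solve Keq expr → x = 0.0063; check Q = 569.2
Then change container volume by factor 2 (V_new/V_old).
Step 3:
                    L           X
  init        0.05726       1.366
  Δ                 0           0
  eq          0.05726       1.366
  solve Keq expr → x = 0; check Q = 569.2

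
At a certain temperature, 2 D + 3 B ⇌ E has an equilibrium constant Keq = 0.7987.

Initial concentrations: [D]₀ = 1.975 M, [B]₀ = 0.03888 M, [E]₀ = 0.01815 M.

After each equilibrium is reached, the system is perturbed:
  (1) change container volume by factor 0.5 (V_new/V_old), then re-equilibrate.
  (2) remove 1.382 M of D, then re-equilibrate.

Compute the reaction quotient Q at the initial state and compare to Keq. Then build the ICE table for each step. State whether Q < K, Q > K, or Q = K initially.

Q₀ = 79.17 vs Keq = 0.7987 ⇒ Q>K, reverse
Step 1:
                    D           B           E
  init          1.975     0.03888     0.01815
  Δ           0.03207      0.0481    -0.01603
  eq            2.007     0.08698    0.002117
  solve Keq expr → x = -0.01603; check Q = 0.7987
Then change container volume by factor 0.5 (V_new/V_old).
Step 2:
                    D           B           E
  init          4.014       0.174    0.004234
  Δ          -0.03569    -0.05353     0.01784
  eq            3.978      0.1204     0.02208
  solve Keq expr → x = 0.01784; check Q = 0.7987
Then remove 1.382 M of D.
Step 3:
                    D           B           E
  init          2.596      0.1204     0.02208
  Δ           0.01368     0.02052   -0.006841
  eq             2.61      0.1409     0.01524
  solve Keq expr → x = -0.006841; check Q = 0.7987

Q₀ = 79.17; Q > K (proceeds reverse)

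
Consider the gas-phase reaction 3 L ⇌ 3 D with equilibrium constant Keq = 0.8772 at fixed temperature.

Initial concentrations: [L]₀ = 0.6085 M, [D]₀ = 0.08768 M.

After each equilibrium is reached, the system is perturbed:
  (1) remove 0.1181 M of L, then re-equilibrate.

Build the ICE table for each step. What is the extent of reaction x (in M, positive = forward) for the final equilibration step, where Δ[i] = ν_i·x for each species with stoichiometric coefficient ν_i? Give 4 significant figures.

Q₀ = 0.002992 vs Keq = 0.8772 ⇒ Q<K, forward
Step 1:
                   L          D
  init        0.6085    0.08768
  Δ          -0.2528     0.2528
  eq          0.3557     0.3405
  solve Keq expr → x = 0.08427; check Q = 0.8772
Then remove 0.1181 M of L.
Step 2:
                   L          D
  init        0.2376     0.3405
  Δ          0.05776   -0.05776
  eq          0.2954     0.2827
  solve Keq expr → x = -0.01925; check Q = 0.8772

x = -0.01925 M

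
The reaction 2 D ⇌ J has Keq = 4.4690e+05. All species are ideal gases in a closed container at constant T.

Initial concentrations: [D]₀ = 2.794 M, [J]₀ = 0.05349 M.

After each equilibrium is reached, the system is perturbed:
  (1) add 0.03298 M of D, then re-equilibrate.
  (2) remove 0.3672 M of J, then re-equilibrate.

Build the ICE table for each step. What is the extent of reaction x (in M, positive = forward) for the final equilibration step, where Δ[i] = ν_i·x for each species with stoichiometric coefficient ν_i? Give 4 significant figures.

Q₀ = 0.006852 vs Keq = 4.4690e+05 ⇒ Q<K, forward
Step 1:
                    D           J
  Initial       2.794     0.05349
  Change       -2.792       1.396
  Equil      0.001801        1.45
  solve Keq expr → x = 1.396; check Q = 4.4690e+05
Then add 0.03298 M of D.
Step 2:
                    D           J
  Initial     0.03478        1.45
  Change     -0.03297     0.01648
  Equil      0.001811       1.466
  solve Keq expr → x = 0.01648; check Q = 4.4690e+05
Then remove 0.3672 M of J.
Step 3:
                    D           J
  Initial    0.001811       1.099
  Change  -2.4306e-04  1.2153e-04
  Equil      0.001568       1.099
  solve Keq expr → x = 1.2153e-04; check Q = 4.4690e+05

x = 1.2153e-04 M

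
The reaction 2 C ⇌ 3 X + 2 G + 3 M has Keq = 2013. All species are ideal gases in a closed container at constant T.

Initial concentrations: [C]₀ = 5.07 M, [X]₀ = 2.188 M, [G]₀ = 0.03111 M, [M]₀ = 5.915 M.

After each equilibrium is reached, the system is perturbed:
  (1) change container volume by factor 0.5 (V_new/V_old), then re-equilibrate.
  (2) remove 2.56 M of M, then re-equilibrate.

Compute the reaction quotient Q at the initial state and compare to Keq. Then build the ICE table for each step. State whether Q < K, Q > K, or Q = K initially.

Q₀ = 0.08162; Q < K (proceeds forward)

Q₀ = 0.08162 vs Keq = 2013 ⇒ Q<K, forward
Step 1:
                   C          X          G          M
  Initial       5.07      2.188    0.03111      5.915
  Change      -1.103      1.655      1.103      1.655
  Equil        3.967      3.843      1.134       7.57
  solve Keq expr → x = 0.5516; check Q = 2013
Then change container volume by factor 0.5 (V_new/V_old).
Step 2:
                   C          X          G          M
  Initial      7.934      7.686      2.269      15.14
  Change       1.531     -2.297     -1.531     -2.297
  Equil        9.465      5.389     0.7375      12.84
  solve Keq expr → x = -0.7656; check Q = 2013
Then remove 2.56 M of M.
Step 3:
                   C          X          G          M
  Initial      9.465      5.389     0.7375      10.28
  Change      -0.171     0.2565      0.171     0.2565
  Equil        9.294      5.645     0.9085      10.54
  solve Keq expr → x = 0.0855; check Q = 2013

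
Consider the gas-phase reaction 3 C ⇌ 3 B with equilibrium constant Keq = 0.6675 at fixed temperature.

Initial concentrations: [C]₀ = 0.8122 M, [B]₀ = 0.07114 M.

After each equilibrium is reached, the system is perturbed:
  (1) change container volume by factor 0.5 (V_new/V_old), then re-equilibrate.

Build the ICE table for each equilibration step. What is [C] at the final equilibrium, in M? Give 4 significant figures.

[C]_eq = 0.9428 M

Q₀ = 6.7197e-04 vs Keq = 0.6675 ⇒ Q<K, forward
Step 1:
                    C           B
  I            0.8122     0.07114
  C           -0.3408      0.3408
  E            0.4714       0.412
  solve Keq expr → x = 0.1136; check Q = 0.6675
Then change container volume by factor 0.5 (V_new/V_old).
Step 2:
                    C           B
  I            0.9428      0.8239
  C                 0           0
  E            0.9428      0.8239
  solve Keq expr → x = 0; check Q = 0.6675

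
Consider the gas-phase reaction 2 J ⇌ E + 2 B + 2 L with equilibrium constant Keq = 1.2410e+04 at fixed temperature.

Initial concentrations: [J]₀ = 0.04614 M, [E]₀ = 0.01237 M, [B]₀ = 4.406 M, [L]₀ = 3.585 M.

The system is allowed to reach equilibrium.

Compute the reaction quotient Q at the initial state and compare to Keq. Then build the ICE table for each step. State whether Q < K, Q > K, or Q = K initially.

Q₀ = 1450; Q < K (proceeds forward)

Q₀ = 1450 vs Keq = 1.2410e+04 ⇒ Q<K, forward
Step 1:
                  J         E         B         L
  Initial   0.04614   0.01237     4.406     3.585
  Change   -0.02379   0.01189   0.02379   0.02379
  Equil     0.02235   0.02426      4.43     3.609
  solve Keq expr → x = 0.01189; check Q = 1.2410e+04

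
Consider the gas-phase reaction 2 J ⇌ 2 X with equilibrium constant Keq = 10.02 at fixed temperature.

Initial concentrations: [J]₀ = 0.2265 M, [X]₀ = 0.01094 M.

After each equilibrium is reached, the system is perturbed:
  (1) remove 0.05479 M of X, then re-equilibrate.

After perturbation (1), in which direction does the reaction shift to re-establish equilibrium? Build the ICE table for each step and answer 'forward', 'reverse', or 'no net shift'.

Q₀ = 0.002333 vs Keq = 10.02 ⇒ Q<K, forward
Step 1:
                   J          X
  I           0.2265    0.01094
  C          -0.1695     0.1695
  E            0.057     0.1804
  solve Keq expr → x = 0.08475; check Q = 10.02
Then remove 0.05479 M of X.
Step 2:
                   J          X
  I            0.057     0.1256
  C         -0.01315    0.01315
  E          0.04385     0.1388
  solve Keq expr → x = 0.006577; check Q = 10.02

Direction: forward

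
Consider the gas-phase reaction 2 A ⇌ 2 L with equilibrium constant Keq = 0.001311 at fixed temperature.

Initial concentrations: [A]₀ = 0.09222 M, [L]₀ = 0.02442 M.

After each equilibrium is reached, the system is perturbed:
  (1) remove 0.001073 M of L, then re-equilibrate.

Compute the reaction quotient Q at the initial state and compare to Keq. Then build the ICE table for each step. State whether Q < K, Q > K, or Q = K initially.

Q₀ = 0.07012; Q > K (proceeds reverse)

Q₀ = 0.07012 vs Keq = 0.001311 ⇒ Q>K, reverse
Step 1:
                    A           L
  Initial     0.09222     0.02442
  Change      0.02034    -0.02034
  Equil        0.1126    0.004076
  solve Keq expr → x = -0.01017; check Q = 0.001311
Then remove 0.001073 M of L.
Step 2:
                    A           L
  Initial      0.1126    0.003003
  Change    -0.001036    0.001036
  Equil        0.1115    0.004038
  solve Keq expr → x = 5.1775e-04; check Q = 0.001311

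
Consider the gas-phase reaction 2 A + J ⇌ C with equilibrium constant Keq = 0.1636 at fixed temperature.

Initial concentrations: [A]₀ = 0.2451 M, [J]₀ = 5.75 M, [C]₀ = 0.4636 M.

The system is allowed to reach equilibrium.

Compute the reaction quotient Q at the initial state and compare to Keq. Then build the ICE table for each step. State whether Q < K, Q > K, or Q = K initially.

Q₀ = 1.342 vs Keq = 0.1636 ⇒ Q>K, reverse
Step 1:
                   A          J          C
  I           0.2451       5.75     0.4636
  C           0.3168     0.1584    -0.1584
  E           0.5619      5.908     0.3052
  solve Keq expr → x = -0.1584; check Q = 0.1636

Q₀ = 1.342; Q > K (proceeds reverse)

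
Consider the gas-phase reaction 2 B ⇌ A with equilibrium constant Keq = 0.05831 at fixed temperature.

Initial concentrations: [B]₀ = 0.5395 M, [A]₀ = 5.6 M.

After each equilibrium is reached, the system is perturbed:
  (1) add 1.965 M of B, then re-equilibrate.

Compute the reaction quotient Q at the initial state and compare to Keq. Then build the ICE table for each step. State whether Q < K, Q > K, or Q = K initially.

Q₀ = 19.24 vs Keq = 0.05831 ⇒ Q>K, reverse
Step 1:
                   B          A
  init        0.5395        5.6
  Δ            6.084     -3.042
  eq           6.623      2.558
  solve Keq expr → x = -3.042; check Q = 0.05831
Then add 1.965 M of B.
Step 2:
                   B          A
  init         8.588      2.558
  Δ           -1.218     0.6092
  eq            7.37      3.167
  solve Keq expr → x = 0.6092; check Q = 0.05831

Q₀ = 19.24; Q > K (proceeds reverse)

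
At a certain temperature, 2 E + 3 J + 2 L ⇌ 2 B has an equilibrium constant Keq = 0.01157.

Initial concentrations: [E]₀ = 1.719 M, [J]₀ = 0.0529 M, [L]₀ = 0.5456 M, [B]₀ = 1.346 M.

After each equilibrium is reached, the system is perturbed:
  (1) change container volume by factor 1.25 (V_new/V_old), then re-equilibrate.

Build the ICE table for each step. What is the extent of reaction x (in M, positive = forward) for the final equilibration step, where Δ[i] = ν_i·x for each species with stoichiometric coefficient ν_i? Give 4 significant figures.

Q₀ = 1.3913e+04 vs Keq = 0.01157 ⇒ Q>K, reverse
Step 1:
                    E           J           L           B
  I             1.719      0.0529      0.5456       1.346
  C            0.8138       1.221      0.8138     -0.8138
  E             2.533       1.274       1.359      0.5322
  solve Keq expr → x = -0.4069; check Q = 0.01157
Then change container volume by factor 1.25 (V_new/V_old).
Step 2:
                    E           J           L           B
  I             2.026       1.019       1.087      0.4258
  C           0.09172      0.1376     0.09172    -0.09172
  E             2.118       1.156       1.179      0.3341
  solve Keq expr → x = -0.04586; check Q = 0.01157

x = -0.04586 M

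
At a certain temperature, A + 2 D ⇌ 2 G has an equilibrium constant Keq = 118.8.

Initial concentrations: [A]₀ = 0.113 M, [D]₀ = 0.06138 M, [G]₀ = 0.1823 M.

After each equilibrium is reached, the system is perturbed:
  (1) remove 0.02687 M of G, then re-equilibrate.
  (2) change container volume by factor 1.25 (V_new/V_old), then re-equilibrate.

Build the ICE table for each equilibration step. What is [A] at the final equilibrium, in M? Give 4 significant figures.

[A]_eq = 0.08647 M

Q₀ = 78.06 vs Keq = 118.8 ⇒ Q<K, forward
Step 1:
                  A         D         G
  I           0.113   0.06138    0.1823
  C       -0.004178 -0.008355  0.008355
  E          0.1088   0.05302    0.1907
  solve Keq expr → x = 0.004178; check Q = 118.8
Then remove 0.02687 M of G.
Step 2:
                  A         D         G
  I          0.1088   0.05302    0.1638
  C       -0.002692 -0.005383  0.005383
  E          0.1061   0.04764    0.1692
  solve Keq expr → x = 0.002692; check Q = 118.8
Then change container volume by factor 1.25 (V_new/V_old).
Step 3:
                  A         D         G
  I          0.0849   0.03811    0.1353
  C        0.001567  0.003133 -0.003133
  E         0.08647   0.04125    0.1322
  solve Keq expr → x = -0.001567; check Q = 118.8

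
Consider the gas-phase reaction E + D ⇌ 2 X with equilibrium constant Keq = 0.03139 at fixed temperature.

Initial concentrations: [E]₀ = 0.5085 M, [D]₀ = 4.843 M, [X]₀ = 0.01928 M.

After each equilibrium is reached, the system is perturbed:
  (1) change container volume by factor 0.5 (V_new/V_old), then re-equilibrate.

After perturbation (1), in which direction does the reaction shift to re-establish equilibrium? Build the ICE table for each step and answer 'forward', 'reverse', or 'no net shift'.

Direction: no net shift

Q₀ = 1.5094e-04 vs Keq = 0.03139 ⇒ Q<K, forward
Step 1:
                   E          D          X
  init        0.5085      4.843    0.01928
  Δ          -0.1117    -0.1117     0.2235
  eq          0.3968      4.731     0.2427
  solve Keq expr → x = 0.1117; check Q = 0.03139
Then change container volume by factor 0.5 (V_new/V_old).
Step 2:
                   E          D          X
  init        0.7935      9.463     0.4855
  Δ                0          0          0
  eq          0.7935      9.463     0.4855
  solve Keq expr → x = 0; check Q = 0.03139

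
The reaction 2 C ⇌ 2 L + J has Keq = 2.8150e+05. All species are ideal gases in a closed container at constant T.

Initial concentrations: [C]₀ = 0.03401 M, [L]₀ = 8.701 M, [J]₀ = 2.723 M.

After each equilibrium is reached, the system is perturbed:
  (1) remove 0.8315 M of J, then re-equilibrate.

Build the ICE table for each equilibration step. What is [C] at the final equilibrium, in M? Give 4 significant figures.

Q₀ = 1.7823e+05 vs Keq = 2.8150e+05 ⇒ Q<K, forward
Step 1:
                  C         L         J
  init      0.03401     8.701     2.723
  Δ        -0.00691   0.00691  0.003455
  eq         0.0271     8.708     2.726
  solve Keq expr → x = 0.003455; check Q = 2.8150e+05
Then remove 0.8315 M of J.
Step 2:
                  C         L         J
  init       0.0271     8.708     1.895
  Δ       -0.004482  0.004482  0.002241
  eq        0.02262     8.712     1.897
  solve Keq expr → x = 0.002241; check Q = 2.8150e+05

[C]_eq = 0.02262 M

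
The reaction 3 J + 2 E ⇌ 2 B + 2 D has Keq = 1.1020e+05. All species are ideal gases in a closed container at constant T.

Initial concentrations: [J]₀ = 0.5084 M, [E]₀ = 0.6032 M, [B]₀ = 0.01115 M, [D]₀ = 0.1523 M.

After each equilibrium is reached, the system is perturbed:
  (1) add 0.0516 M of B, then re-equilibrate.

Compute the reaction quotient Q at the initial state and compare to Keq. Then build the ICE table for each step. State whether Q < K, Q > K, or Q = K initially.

Q₀ = 6.0313e-05 vs Keq = 1.1020e+05 ⇒ Q<K, forward
Step 1:
                    J           E           B           D
  Initial      0.5084      0.6032     0.01115      0.1523
  Change      -0.4936     -0.3291      0.3291      0.3291
  Equil        0.0148      0.2741      0.3402      0.4814
  solve Keq expr → x = 0.1645; check Q = 1.1020e+05
Then add 0.0516 M of B.
Step 2:
                    J           E           B           D
  Initial      0.0148      0.2741      0.3918      0.4814
  Change     0.001378  9.1887e-04 -9.1887e-04 -9.1887e-04
  Equil       0.01617       0.275      0.3909      0.4805
  solve Keq expr → x = -4.5943e-04; check Q = 1.1020e+05

Q₀ = 6.0313e-05; Q < K (proceeds forward)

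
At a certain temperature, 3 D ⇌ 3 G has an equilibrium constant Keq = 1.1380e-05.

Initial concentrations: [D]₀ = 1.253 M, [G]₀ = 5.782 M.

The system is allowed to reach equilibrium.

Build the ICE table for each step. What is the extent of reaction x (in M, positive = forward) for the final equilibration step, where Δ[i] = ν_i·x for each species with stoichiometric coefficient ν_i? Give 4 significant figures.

x = -1.876 M

Q₀ = 98.26 vs Keq = 1.1380e-05 ⇒ Q>K, reverse
Step 1:
                    D           G
  Initial       1.253       5.782
  Change        5.627      -5.627
  Equil          6.88      0.1548
  solve Keq expr → x = -1.876; check Q = 1.1380e-05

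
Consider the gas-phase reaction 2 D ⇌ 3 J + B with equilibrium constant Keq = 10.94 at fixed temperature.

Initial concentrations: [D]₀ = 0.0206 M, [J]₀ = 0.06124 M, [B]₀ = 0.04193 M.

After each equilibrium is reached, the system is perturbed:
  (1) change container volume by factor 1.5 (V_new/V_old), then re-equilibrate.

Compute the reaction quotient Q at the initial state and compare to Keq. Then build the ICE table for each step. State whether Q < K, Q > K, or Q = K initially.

Q₀ = 0.02269 vs Keq = 10.94 ⇒ Q<K, forward
Step 1:
                   D          J          B
  I           0.0206    0.06124    0.04193
  C         -0.01877    0.02815   0.009385
  E         0.001831    0.08939    0.05131
  solve Keq expr → x = 0.009385; check Q = 10.94
Then change container volume by factor 1.5 (V_new/V_old).
Step 2:
                   D          J          B
  I          0.00122     0.0596    0.03421
  C       -3.9234e-04 5.8851e-04 1.9617e-04
  E       8.2801e-04    0.06018    0.03441
  solve Keq expr → x = 1.9617e-04; check Q = 10.94

Q₀ = 0.02269; Q < K (proceeds forward)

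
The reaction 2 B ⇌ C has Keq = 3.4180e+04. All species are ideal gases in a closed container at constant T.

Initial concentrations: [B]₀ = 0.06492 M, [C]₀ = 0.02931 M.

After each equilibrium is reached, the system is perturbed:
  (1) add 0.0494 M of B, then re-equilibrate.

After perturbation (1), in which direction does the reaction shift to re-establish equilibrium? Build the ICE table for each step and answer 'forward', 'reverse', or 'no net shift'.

Q₀ = 6.954 vs Keq = 3.4180e+04 ⇒ Q<K, forward
Step 1:
                    B           C
  Initial     0.06492     0.02931
  Change     -0.06358     0.03179
  Equil      0.001337      0.0611
  solve Keq expr → x = 0.03179; check Q = 3.4180e+04
Then add 0.0494 M of B.
Step 2:
                    B           C
  Initial     0.05074      0.0611
  Change     -0.04915     0.02458
  Equil      0.001583     0.08568
  solve Keq expr → x = 0.02458; check Q = 3.4180e+04

Direction: forward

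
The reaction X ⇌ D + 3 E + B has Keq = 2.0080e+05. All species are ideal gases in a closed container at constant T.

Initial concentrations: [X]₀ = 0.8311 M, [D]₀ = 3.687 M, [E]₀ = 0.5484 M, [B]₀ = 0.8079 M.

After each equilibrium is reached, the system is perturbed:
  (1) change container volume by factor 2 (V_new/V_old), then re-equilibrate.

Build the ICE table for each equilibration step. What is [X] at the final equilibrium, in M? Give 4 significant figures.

[X]_eq = 3.2424e-05 M

Q₀ = 0.5911 vs Keq = 2.0080e+05 ⇒ Q<K, forward
Step 1:
                  X         D         E         B
  I          0.8311     3.687    0.5484    0.8079
  C         -0.8301    0.8301      2.49    0.8301
  E        0.001034     4.517     3.039     1.638
  solve Keq expr → x = 0.8301; check Q = 2.0080e+05
Then change container volume by factor 2 (V_new/V_old).
Step 2:
                  X         D         E         B
  I       5.1688e-04     2.259     1.519     0.819
  C       -4.8445e-04 4.8445e-04  0.001453 4.8445e-04
  E       3.2424e-05     2.259     1.521    0.8195
  solve Keq expr → x = 4.8445e-04; check Q = 2.0080e+05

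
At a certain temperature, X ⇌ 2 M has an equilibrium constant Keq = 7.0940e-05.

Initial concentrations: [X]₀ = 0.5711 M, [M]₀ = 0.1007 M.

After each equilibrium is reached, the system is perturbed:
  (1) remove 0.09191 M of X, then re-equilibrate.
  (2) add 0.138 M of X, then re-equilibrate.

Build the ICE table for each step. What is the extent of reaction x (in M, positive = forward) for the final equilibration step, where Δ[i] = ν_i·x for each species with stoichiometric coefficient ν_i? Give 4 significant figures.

Q₀ = 0.01776 vs Keq = 7.0940e-05 ⇒ Q>K, reverse
Step 1:
                  X         M
  I          0.5711    0.1007
  C         0.04704  -0.09408
  E          0.6181  0.006622
  solve Keq expr → x = -0.04704; check Q = 7.0940e-05
Then remove 0.09191 M of X.
Step 2:
                  X         M
  I          0.5262  0.006622
  C       2.5531e-04 -5.1063e-04
  E          0.5265  0.006111
  solve Keq expr → x = -2.5531e-04; check Q = 7.0940e-05
Then add 0.138 M of X.
Step 3:
                  X         M
  I          0.6645  0.006111
  C       -3.7622e-04 7.5244e-04
  E          0.6641  0.006864
  solve Keq expr → x = 3.7622e-04; check Q = 7.0940e-05

x = 3.7622e-04 M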